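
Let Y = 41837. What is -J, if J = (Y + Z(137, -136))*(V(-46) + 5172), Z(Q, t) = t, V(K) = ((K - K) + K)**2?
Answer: -303916888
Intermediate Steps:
V(K) = K**2 (V(K) = (0 + K)**2 = K**2)
J = 303916888 (J = (41837 - 136)*((-46)**2 + 5172) = 41701*(2116 + 5172) = 41701*7288 = 303916888)
-J = -1*303916888 = -303916888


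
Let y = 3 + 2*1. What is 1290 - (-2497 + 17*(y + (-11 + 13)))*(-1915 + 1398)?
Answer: -1228136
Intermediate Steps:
y = 5 (y = 3 + 2 = 5)
1290 - (-2497 + 17*(y + (-11 + 13)))*(-1915 + 1398) = 1290 - (-2497 + 17*(5 + (-11 + 13)))*(-1915 + 1398) = 1290 - (-2497 + 17*(5 + 2))*(-517) = 1290 - (-2497 + 17*7)*(-517) = 1290 - (-2497 + 119)*(-517) = 1290 - (-2378)*(-517) = 1290 - 1*1229426 = 1290 - 1229426 = -1228136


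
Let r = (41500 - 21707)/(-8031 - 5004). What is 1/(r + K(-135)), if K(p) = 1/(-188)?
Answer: -2450580/3734119 ≈ -0.65627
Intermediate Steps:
K(p) = -1/188
r = -19793/13035 (r = 19793/(-13035) = 19793*(-1/13035) = -19793/13035 ≈ -1.5184)
1/(r + K(-135)) = 1/(-19793/13035 - 1/188) = 1/(-3734119/2450580) = -2450580/3734119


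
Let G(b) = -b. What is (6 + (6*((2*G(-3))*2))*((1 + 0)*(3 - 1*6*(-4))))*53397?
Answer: 104124150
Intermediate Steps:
(6 + (6*((2*G(-3))*2))*((1 + 0)*(3 - 1*6*(-4))))*53397 = (6 + (6*((2*(-1*(-3)))*2))*((1 + 0)*(3 - 1*6*(-4))))*53397 = (6 + (6*((2*3)*2))*(1*(3 - 6*(-4))))*53397 = (6 + (6*(6*2))*(1*(3 + 24)))*53397 = (6 + (6*12)*(1*27))*53397 = (6 + 72*27)*53397 = (6 + 1944)*53397 = 1950*53397 = 104124150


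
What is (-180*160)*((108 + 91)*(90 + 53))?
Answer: -819561600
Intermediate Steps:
(-180*160)*((108 + 91)*(90 + 53)) = -5731200*143 = -28800*28457 = -819561600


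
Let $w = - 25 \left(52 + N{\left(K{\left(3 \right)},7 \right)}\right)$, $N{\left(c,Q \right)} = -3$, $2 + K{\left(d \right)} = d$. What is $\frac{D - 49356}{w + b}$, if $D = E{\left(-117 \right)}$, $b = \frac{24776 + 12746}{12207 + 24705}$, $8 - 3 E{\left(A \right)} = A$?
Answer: $\frac{910145336}{22589839} \approx 40.29$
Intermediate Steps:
$K{\left(d \right)} = -2 + d$
$E{\left(A \right)} = \frac{8}{3} - \frac{A}{3}$
$b = \frac{18761}{18456}$ ($b = \frac{37522}{36912} = 37522 \cdot \frac{1}{36912} = \frac{18761}{18456} \approx 1.0165$)
$D = \frac{125}{3}$ ($D = \frac{8}{3} - -39 = \frac{8}{3} + 39 = \frac{125}{3} \approx 41.667$)
$w = -1225$ ($w = - 25 \left(52 - 3\right) = \left(-25\right) 49 = -1225$)
$\frac{D - 49356}{w + b} = \frac{\frac{125}{3} - 49356}{-1225 + \frac{18761}{18456}} = - \frac{147943}{3 \left(- \frac{22589839}{18456}\right)} = \left(- \frac{147943}{3}\right) \left(- \frac{18456}{22589839}\right) = \frac{910145336}{22589839}$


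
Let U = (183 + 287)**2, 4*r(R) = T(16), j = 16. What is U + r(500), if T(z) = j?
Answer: 220904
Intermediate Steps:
T(z) = 16
r(R) = 4 (r(R) = (1/4)*16 = 4)
U = 220900 (U = 470**2 = 220900)
U + r(500) = 220900 + 4 = 220904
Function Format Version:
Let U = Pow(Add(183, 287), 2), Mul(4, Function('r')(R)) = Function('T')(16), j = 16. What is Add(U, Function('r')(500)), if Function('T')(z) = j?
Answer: 220904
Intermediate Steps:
Function('T')(z) = 16
Function('r')(R) = 4 (Function('r')(R) = Mul(Rational(1, 4), 16) = 4)
U = 220900 (U = Pow(470, 2) = 220900)
Add(U, Function('r')(500)) = Add(220900, 4) = 220904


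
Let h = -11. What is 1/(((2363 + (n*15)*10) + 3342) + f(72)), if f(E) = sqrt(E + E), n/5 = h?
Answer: -1/2533 ≈ -0.00039479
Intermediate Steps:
n = -55 (n = 5*(-11) = -55)
f(E) = sqrt(2)*sqrt(E) (f(E) = sqrt(2*E) = sqrt(2)*sqrt(E))
1/(((2363 + (n*15)*10) + 3342) + f(72)) = 1/(((2363 - 55*15*10) + 3342) + sqrt(2)*sqrt(72)) = 1/(((2363 - 825*10) + 3342) + sqrt(2)*(6*sqrt(2))) = 1/(((2363 - 8250) + 3342) + 12) = 1/((-5887 + 3342) + 12) = 1/(-2545 + 12) = 1/(-2533) = -1/2533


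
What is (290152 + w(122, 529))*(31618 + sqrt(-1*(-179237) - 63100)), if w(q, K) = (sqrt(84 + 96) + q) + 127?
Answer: (31618 + sqrt(116137))*(290401 + 6*sqrt(5)) ≈ 9.2813e+9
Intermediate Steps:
w(q, K) = 127 + q + 6*sqrt(5) (w(q, K) = (sqrt(180) + q) + 127 = (6*sqrt(5) + q) + 127 = (q + 6*sqrt(5)) + 127 = 127 + q + 6*sqrt(5))
(290152 + w(122, 529))*(31618 + sqrt(-1*(-179237) - 63100)) = (290152 + (127 + 122 + 6*sqrt(5)))*(31618 + sqrt(-1*(-179237) - 63100)) = (290152 + (249 + 6*sqrt(5)))*(31618 + sqrt(179237 - 63100)) = (290401 + 6*sqrt(5))*(31618 + sqrt(116137)) = (31618 + sqrt(116137))*(290401 + 6*sqrt(5))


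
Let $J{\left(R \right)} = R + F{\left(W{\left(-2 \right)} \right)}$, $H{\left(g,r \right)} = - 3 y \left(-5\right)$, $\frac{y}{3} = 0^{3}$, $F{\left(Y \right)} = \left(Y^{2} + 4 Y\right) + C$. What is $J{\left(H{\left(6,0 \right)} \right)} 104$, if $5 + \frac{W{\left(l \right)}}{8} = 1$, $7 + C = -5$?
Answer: $91936$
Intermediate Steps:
$C = -12$ ($C = -7 - 5 = -12$)
$W{\left(l \right)} = -32$ ($W{\left(l \right)} = -40 + 8 \cdot 1 = -40 + 8 = -32$)
$F{\left(Y \right)} = -12 + Y^{2} + 4 Y$ ($F{\left(Y \right)} = \left(Y^{2} + 4 Y\right) - 12 = -12 + Y^{2} + 4 Y$)
$y = 0$ ($y = 3 \cdot 0^{3} = 3 \cdot 0 = 0$)
$H{\left(g,r \right)} = 0$ ($H{\left(g,r \right)} = \left(-3\right) 0 \left(-5\right) = 0 \left(-5\right) = 0$)
$J{\left(R \right)} = 884 + R$ ($J{\left(R \right)} = R + \left(-12 + \left(-32\right)^{2} + 4 \left(-32\right)\right) = R - -884 = R + 884 = 884 + R$)
$J{\left(H{\left(6,0 \right)} \right)} 104 = \left(884 + 0\right) 104 = 884 \cdot 104 = 91936$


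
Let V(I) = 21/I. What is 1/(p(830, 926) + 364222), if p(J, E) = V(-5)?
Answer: 5/1821089 ≈ 2.7456e-6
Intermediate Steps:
p(J, E) = -21/5 (p(J, E) = 21/(-5) = 21*(-⅕) = -21/5)
1/(p(830, 926) + 364222) = 1/(-21/5 + 364222) = 1/(1821089/5) = 5/1821089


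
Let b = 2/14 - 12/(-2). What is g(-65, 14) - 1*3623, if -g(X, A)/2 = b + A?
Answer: -25643/7 ≈ -3663.3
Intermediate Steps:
b = 43/7 (b = 2*(1/14) - 12*(-½) = ⅐ + 6 = 43/7 ≈ 6.1429)
g(X, A) = -86/7 - 2*A (g(X, A) = -2*(43/7 + A) = -86/7 - 2*A)
g(-65, 14) - 1*3623 = (-86/7 - 2*14) - 1*3623 = (-86/7 - 28) - 3623 = -282/7 - 3623 = -25643/7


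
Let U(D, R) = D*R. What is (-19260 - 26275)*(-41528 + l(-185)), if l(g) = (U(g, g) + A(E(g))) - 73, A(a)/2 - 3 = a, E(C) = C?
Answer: 352440900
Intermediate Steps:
A(a) = 6 + 2*a
l(g) = -67 + g² + 2*g (l(g) = (g*g + (6 + 2*g)) - 73 = (g² + (6 + 2*g)) - 73 = (6 + g² + 2*g) - 73 = -67 + g² + 2*g)
(-19260 - 26275)*(-41528 + l(-185)) = (-19260 - 26275)*(-41528 + (-67 + (-185)² + 2*(-185))) = -45535*(-41528 + (-67 + 34225 - 370)) = -45535*(-41528 + 33788) = -45535*(-7740) = 352440900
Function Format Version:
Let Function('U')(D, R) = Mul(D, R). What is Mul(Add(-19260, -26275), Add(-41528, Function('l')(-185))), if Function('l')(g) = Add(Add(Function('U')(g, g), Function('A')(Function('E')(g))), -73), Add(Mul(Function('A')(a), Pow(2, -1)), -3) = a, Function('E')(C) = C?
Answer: 352440900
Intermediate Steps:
Function('A')(a) = Add(6, Mul(2, a))
Function('l')(g) = Add(-67, Pow(g, 2), Mul(2, g)) (Function('l')(g) = Add(Add(Mul(g, g), Add(6, Mul(2, g))), -73) = Add(Add(Pow(g, 2), Add(6, Mul(2, g))), -73) = Add(Add(6, Pow(g, 2), Mul(2, g)), -73) = Add(-67, Pow(g, 2), Mul(2, g)))
Mul(Add(-19260, -26275), Add(-41528, Function('l')(-185))) = Mul(Add(-19260, -26275), Add(-41528, Add(-67, Pow(-185, 2), Mul(2, -185)))) = Mul(-45535, Add(-41528, Add(-67, 34225, -370))) = Mul(-45535, Add(-41528, 33788)) = Mul(-45535, -7740) = 352440900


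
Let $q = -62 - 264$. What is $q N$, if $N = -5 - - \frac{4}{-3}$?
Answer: $\frac{6194}{3} \approx 2064.7$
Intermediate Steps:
$q = -326$ ($q = -62 - 264 = -326$)
$N = - \frac{19}{3}$ ($N = -5 - \left(-4\right) \left(- \frac{1}{3}\right) = -5 - \frac{4}{3} = - \frac{19}{3} \approx -6.3333$)
$q N = \left(-326\right) \left(- \frac{19}{3}\right) = \frac{6194}{3}$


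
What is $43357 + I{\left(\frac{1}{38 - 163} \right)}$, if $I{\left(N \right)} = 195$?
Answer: $43552$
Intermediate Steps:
$43357 + I{\left(\frac{1}{38 - 163} \right)} = 43357 + 195 = 43552$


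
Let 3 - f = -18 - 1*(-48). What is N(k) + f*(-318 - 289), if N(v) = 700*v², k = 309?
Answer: 66853089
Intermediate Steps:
f = -27 (f = 3 - (-18 - 1*(-48)) = 3 - (-18 + 48) = 3 - 1*30 = 3 - 30 = -27)
N(k) + f*(-318 - 289) = 700*309² - 27*(-318 - 289) = 700*95481 - 27*(-607) = 66836700 + 16389 = 66853089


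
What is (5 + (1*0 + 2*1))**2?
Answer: 49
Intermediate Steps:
(5 + (1*0 + 2*1))**2 = (5 + (0 + 2))**2 = (5 + 2)**2 = 7**2 = 49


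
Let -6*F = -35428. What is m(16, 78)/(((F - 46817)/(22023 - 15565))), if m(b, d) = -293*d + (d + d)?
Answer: 439751052/122737 ≈ 3582.9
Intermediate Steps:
F = 17714/3 (F = -1/6*(-35428) = 17714/3 ≈ 5904.7)
m(b, d) = -291*d (m(b, d) = -293*d + 2*d = -291*d)
m(16, 78)/(((F - 46817)/(22023 - 15565))) = (-291*78)/(((17714/3 - 46817)/(22023 - 15565))) = -22698/((-122737/3/6458)) = -22698/((-122737/3*1/6458)) = -22698/(-122737/19374) = -22698*(-19374/122737) = 439751052/122737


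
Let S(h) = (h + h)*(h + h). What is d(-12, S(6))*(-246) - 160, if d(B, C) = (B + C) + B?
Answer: -29680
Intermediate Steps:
S(h) = 4*h² (S(h) = (2*h)*(2*h) = 4*h²)
d(B, C) = C + 2*B
d(-12, S(6))*(-246) - 160 = (4*6² + 2*(-12))*(-246) - 160 = (4*36 - 24)*(-246) - 160 = (144 - 24)*(-246) - 160 = 120*(-246) - 160 = -29520 - 160 = -29680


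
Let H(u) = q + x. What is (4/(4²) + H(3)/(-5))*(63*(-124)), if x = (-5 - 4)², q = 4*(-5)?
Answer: 466767/5 ≈ 93353.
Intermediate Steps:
q = -20
x = 81 (x = (-9)² = 81)
H(u) = 61 (H(u) = -20 + 81 = 61)
(4/(4²) + H(3)/(-5))*(63*(-124)) = (4/(4²) + 61/(-5))*(63*(-124)) = (4/16 + 61*(-⅕))*(-7812) = (4*(1/16) - 61/5)*(-7812) = (¼ - 61/5)*(-7812) = -239/20*(-7812) = 466767/5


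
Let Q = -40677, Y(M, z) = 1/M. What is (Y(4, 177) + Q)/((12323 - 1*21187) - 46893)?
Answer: 162707/223028 ≈ 0.72954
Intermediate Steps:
(Y(4, 177) + Q)/((12323 - 1*21187) - 46893) = (1/4 - 40677)/((12323 - 1*21187) - 46893) = (¼ - 40677)/((12323 - 21187) - 46893) = -162707/(4*(-8864 - 46893)) = -162707/4/(-55757) = -162707/4*(-1/55757) = 162707/223028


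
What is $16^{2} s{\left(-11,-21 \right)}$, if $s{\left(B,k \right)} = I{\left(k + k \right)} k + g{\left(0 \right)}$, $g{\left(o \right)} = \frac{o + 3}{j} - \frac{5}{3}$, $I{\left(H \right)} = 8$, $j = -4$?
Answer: $- \frac{130880}{3} \approx -43627.0$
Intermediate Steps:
$g{\left(o \right)} = - \frac{29}{12} - \frac{o}{4}$ ($g{\left(o \right)} = \frac{o + 3}{-4} - \frac{5}{3} = \left(3 + o\right) \left(- \frac{1}{4}\right) - \frac{5}{3} = \left(- \frac{3}{4} - \frac{o}{4}\right) - \frac{5}{3} = - \frac{29}{12} - \frac{o}{4}$)
$s{\left(B,k \right)} = - \frac{29}{12} + 8 k$ ($s{\left(B,k \right)} = 8 k - \frac{29}{12} = - \frac{29}{12} + 8 k$)
$16^{2} s{\left(-11,-21 \right)} = 16^{2} \left(- \frac{29}{12} + 8 \left(-21\right)\right) = 256 \left(- \frac{29}{12} - 168\right) = 256 \left(- \frac{2045}{12}\right) = - \frac{130880}{3}$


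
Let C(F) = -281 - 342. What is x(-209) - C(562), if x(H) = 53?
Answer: 676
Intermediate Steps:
C(F) = -623
x(-209) - C(562) = 53 - 1*(-623) = 53 + 623 = 676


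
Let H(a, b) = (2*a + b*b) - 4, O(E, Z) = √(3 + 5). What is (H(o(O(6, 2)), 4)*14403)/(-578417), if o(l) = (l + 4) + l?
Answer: -288060/578417 - 115224*√2/578417 ≈ -0.77973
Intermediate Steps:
O(E, Z) = 2*√2 (O(E, Z) = √8 = 2*√2)
o(l) = 4 + 2*l (o(l) = (4 + l) + l = 4 + 2*l)
H(a, b) = -4 + b² + 2*a (H(a, b) = (2*a + b²) - 4 = (b² + 2*a) - 4 = -4 + b² + 2*a)
(H(o(O(6, 2)), 4)*14403)/(-578417) = ((-4 + 4² + 2*(4 + 2*(2*√2)))*14403)/(-578417) = ((-4 + 16 + 2*(4 + 4*√2))*14403)*(-1/578417) = ((-4 + 16 + (8 + 8*√2))*14403)*(-1/578417) = ((20 + 8*√2)*14403)*(-1/578417) = (288060 + 115224*√2)*(-1/578417) = -288060/578417 - 115224*√2/578417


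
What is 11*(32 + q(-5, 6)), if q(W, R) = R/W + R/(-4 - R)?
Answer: 1661/5 ≈ 332.20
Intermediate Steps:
11*(32 + q(-5, 6)) = 11*(32 + 6*(4 + 6 - 1*(-5))/(-5*(4 + 6))) = 11*(32 + 6*(-1/5)*(4 + 6 + 5)/10) = 11*(32 + 6*(-1/5)*(1/10)*15) = 11*(32 - 9/5) = 11*(151/5) = 1661/5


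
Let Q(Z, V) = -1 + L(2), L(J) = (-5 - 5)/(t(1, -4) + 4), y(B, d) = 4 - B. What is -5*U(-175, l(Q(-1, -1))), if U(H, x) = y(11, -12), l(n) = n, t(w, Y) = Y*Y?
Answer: 35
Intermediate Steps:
t(w, Y) = Y**2
L(J) = -1/2 (L(J) = (-5 - 5)/((-4)**2 + 4) = -10/(16 + 4) = -10/20 = -10*1/20 = -1/2)
Q(Z, V) = -3/2 (Q(Z, V) = -1 - 1/2 = -3/2)
U(H, x) = -7 (U(H, x) = 4 - 1*11 = 4 - 11 = -7)
-5*U(-175, l(Q(-1, -1))) = -5*(-7) = 35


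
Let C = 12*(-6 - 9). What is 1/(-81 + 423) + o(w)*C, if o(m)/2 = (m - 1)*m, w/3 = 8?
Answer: -67962239/342 ≈ -1.9872e+5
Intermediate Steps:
w = 24 (w = 3*8 = 24)
C = -180 (C = 12*(-15) = -180)
o(m) = 2*m*(-1 + m) (o(m) = 2*((m - 1)*m) = 2*((-1 + m)*m) = 2*(m*(-1 + m)) = 2*m*(-1 + m))
1/(-81 + 423) + o(w)*C = 1/(-81 + 423) + (2*24*(-1 + 24))*(-180) = 1/342 + (2*24*23)*(-180) = 1/342 + 1104*(-180) = 1/342 - 198720 = -67962239/342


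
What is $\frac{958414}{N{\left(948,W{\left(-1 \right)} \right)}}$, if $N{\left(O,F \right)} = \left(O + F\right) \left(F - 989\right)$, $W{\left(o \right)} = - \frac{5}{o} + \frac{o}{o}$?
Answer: $- \frac{479207}{468891} \approx -1.022$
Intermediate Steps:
$W{\left(o \right)} = 1 - \frac{5}{o}$ ($W{\left(o \right)} = - \frac{5}{o} + 1 = 1 - \frac{5}{o}$)
$N{\left(O,F \right)} = \left(-989 + F\right) \left(F + O\right)$ ($N{\left(O,F \right)} = \left(F + O\right) \left(-989 + F\right) = \left(-989 + F\right) \left(F + O\right)$)
$\frac{958414}{N{\left(948,W{\left(-1 \right)} \right)}} = \frac{958414}{\left(\frac{-5 - 1}{-1}\right)^{2} - 989 \frac{-5 - 1}{-1} - 937572 + \frac{-5 - 1}{-1} \cdot 948} = \frac{958414}{\left(\left(-1\right) \left(-6\right)\right)^{2} - 989 \left(\left(-1\right) \left(-6\right)\right) - 937572 + \left(-1\right) \left(-6\right) 948} = \frac{958414}{6^{2} - 5934 - 937572 + 6 \cdot 948} = \frac{958414}{36 - 5934 - 937572 + 5688} = \frac{958414}{-937782} = 958414 \left(- \frac{1}{937782}\right) = - \frac{479207}{468891}$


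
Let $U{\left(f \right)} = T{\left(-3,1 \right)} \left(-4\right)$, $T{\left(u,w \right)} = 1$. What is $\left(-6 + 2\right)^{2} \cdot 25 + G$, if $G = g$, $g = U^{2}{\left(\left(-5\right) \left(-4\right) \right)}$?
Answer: $416$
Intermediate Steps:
$U{\left(f \right)} = -4$ ($U{\left(f \right)} = 1 \left(-4\right) = -4$)
$g = 16$ ($g = \left(-4\right)^{2} = 16$)
$G = 16$
$\left(-6 + 2\right)^{2} \cdot 25 + G = \left(-6 + 2\right)^{2} \cdot 25 + 16 = \left(-4\right)^{2} \cdot 25 + 16 = 16 \cdot 25 + 16 = 400 + 16 = 416$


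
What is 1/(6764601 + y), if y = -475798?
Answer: 1/6288803 ≈ 1.5901e-7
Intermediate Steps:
1/(6764601 + y) = 1/(6764601 - 475798) = 1/6288803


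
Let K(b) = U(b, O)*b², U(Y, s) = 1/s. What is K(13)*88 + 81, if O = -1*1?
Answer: -14791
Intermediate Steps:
O = -1
K(b) = -b² (K(b) = b²/(-1) = -b²)
K(13)*88 + 81 = -1*13²*88 + 81 = -1*169*88 + 81 = -169*88 + 81 = -14872 + 81 = -14791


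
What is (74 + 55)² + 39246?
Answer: 55887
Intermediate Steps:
(74 + 55)² + 39246 = 129² + 39246 = 16641 + 39246 = 55887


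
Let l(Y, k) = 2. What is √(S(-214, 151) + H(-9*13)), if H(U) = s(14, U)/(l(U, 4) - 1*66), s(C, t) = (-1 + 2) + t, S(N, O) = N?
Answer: I*√3395/4 ≈ 14.567*I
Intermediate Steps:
s(C, t) = 1 + t
H(U) = -1/64 - U/64 (H(U) = (1 + U)/(2 - 1*66) = (1 + U)/(2 - 66) = (1 + U)/(-64) = (1 + U)*(-1/64) = -1/64 - U/64)
√(S(-214, 151) + H(-9*13)) = √(-214 + (-1/64 - (-9)*13/64)) = √(-214 + (-1/64 - 1/64*(-117))) = √(-214 + (-1/64 + 117/64)) = √(-214 + 29/16) = √(-3395/16) = I*√3395/4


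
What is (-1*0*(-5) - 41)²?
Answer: 1681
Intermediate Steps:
(-1*0*(-5) - 41)² = (0*(-5) - 41)² = (0 - 41)² = (-41)² = 1681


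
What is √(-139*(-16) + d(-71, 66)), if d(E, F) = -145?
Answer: 3*√231 ≈ 45.596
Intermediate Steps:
√(-139*(-16) + d(-71, 66)) = √(-139*(-16) - 145) = √(2224 - 145) = √2079 = 3*√231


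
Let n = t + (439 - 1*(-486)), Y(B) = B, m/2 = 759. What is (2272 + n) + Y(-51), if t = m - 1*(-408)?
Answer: 5072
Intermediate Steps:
m = 1518 (m = 2*759 = 1518)
t = 1926 (t = 1518 - 1*(-408) = 1518 + 408 = 1926)
n = 2851 (n = 1926 + (439 - 1*(-486)) = 1926 + (439 + 486) = 1926 + 925 = 2851)
(2272 + n) + Y(-51) = (2272 + 2851) - 51 = 5123 - 51 = 5072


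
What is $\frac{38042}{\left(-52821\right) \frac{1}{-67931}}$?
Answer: $\frac{2584231102}{52821} \approx 48924.0$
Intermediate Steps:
$\frac{38042}{\left(-52821\right) \frac{1}{-67931}} = \frac{38042}{\left(-52821\right) \left(- \frac{1}{67931}\right)} = \frac{38042}{\frac{52821}{67931}} = 38042 \cdot \frac{67931}{52821} = \frac{2584231102}{52821}$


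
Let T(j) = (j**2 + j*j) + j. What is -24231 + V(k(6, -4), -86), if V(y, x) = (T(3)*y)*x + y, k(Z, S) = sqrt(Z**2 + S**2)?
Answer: -24231 - 3610*sqrt(13) ≈ -37247.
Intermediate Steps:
k(Z, S) = sqrt(S**2 + Z**2)
T(j) = j + 2*j**2 (T(j) = (j**2 + j**2) + j = 2*j**2 + j = j + 2*j**2)
V(y, x) = y + 21*x*y (V(y, x) = ((3*(1 + 2*3))*y)*x + y = ((3*(1 + 6))*y)*x + y = ((3*7)*y)*x + y = (21*y)*x + y = 21*x*y + y = y + 21*x*y)
-24231 + V(k(6, -4), -86) = -24231 + sqrt((-4)**2 + 6**2)*(1 + 21*(-86)) = -24231 + sqrt(16 + 36)*(1 - 1806) = -24231 + sqrt(52)*(-1805) = -24231 + (2*sqrt(13))*(-1805) = -24231 - 3610*sqrt(13)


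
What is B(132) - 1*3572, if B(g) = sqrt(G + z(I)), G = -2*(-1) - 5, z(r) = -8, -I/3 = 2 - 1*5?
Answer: -3572 + I*sqrt(11) ≈ -3572.0 + 3.3166*I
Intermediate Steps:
I = 9 (I = -3*(2 - 1*5) = -3*(2 - 5) = -3*(-3) = 9)
G = -3 (G = 2 - 5 = -3)
B(g) = I*sqrt(11) (B(g) = sqrt(-3 - 8) = sqrt(-11) = I*sqrt(11))
B(132) - 1*3572 = I*sqrt(11) - 1*3572 = I*sqrt(11) - 3572 = -3572 + I*sqrt(11)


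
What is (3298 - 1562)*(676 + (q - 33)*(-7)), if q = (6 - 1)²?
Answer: 1270752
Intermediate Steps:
q = 25 (q = 5² = 25)
(3298 - 1562)*(676 + (q - 33)*(-7)) = (3298 - 1562)*(676 + (25 - 33)*(-7)) = 1736*(676 - 8*(-7)) = 1736*(676 + 56) = 1736*732 = 1270752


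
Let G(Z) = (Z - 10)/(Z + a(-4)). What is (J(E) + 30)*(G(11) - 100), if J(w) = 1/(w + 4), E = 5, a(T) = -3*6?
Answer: -189971/63 ≈ -3015.4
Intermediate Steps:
a(T) = -18
J(w) = 1/(4 + w)
G(Z) = (-10 + Z)/(-18 + Z) (G(Z) = (Z - 10)/(Z - 18) = (-10 + Z)/(-18 + Z))
(J(E) + 30)*(G(11) - 100) = (1/(4 + 5) + 30)*((-10 + 11)/(-18 + 11) - 100) = (1/9 + 30)*(1/(-7) - 100) = (⅑ + 30)*(-⅐*1 - 100) = 271*(-⅐ - 100)/9 = (271/9)*(-701/7) = -189971/63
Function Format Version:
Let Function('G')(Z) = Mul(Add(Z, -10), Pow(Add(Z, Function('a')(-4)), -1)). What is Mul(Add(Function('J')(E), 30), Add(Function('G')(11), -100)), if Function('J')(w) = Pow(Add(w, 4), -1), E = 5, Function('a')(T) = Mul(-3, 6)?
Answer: Rational(-189971, 63) ≈ -3015.4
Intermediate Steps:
Function('a')(T) = -18
Function('J')(w) = Pow(Add(4, w), -1)
Function('G')(Z) = Mul(Pow(Add(-18, Z), -1), Add(-10, Z)) (Function('G')(Z) = Mul(Add(Z, -10), Pow(Add(Z, -18), -1)) = Mul(Add(-10, Z), Pow(Add(-18, Z), -1)) = Mul(Pow(Add(-18, Z), -1), Add(-10, Z)))
Mul(Add(Function('J')(E), 30), Add(Function('G')(11), -100)) = Mul(Add(Pow(Add(4, 5), -1), 30), Add(Mul(Pow(Add(-18, 11), -1), Add(-10, 11)), -100)) = Mul(Add(Pow(9, -1), 30), Add(Mul(Pow(-7, -1), 1), -100)) = Mul(Add(Rational(1, 9), 30), Add(Mul(Rational(-1, 7), 1), -100)) = Mul(Rational(271, 9), Add(Rational(-1, 7), -100)) = Mul(Rational(271, 9), Rational(-701, 7)) = Rational(-189971, 63)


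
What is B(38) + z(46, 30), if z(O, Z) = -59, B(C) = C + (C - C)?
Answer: -21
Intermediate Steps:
B(C) = C (B(C) = C + 0 = C)
B(38) + z(46, 30) = 38 - 59 = -21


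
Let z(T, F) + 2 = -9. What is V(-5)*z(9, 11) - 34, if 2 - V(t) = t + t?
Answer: -166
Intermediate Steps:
V(t) = 2 - 2*t (V(t) = 2 - (t + t) = 2 - 2*t)
z(T, F) = -11 (z(T, F) = -2 - 9 = -11)
V(-5)*z(9, 11) - 34 = (2 - 2*(-5))*(-11) - 34 = (2 + 10)*(-11) - 34 = 12*(-11) - 34 = -132 - 34 = -166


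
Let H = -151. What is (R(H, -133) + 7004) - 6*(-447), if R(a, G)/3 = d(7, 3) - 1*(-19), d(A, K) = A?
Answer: 9764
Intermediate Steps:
R(a, G) = 78 (R(a, G) = 3*(7 - 1*(-19)) = 3*(7 + 19) = 3*26 = 78)
(R(H, -133) + 7004) - 6*(-447) = (78 + 7004) - 6*(-447) = 7082 - 1*(-2682) = 7082 + 2682 = 9764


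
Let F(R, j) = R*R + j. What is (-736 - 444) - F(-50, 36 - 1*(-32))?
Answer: -3748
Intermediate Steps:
F(R, j) = j + R**2 (F(R, j) = R**2 + j = j + R**2)
(-736 - 444) - F(-50, 36 - 1*(-32)) = (-736 - 444) - ((36 - 1*(-32)) + (-50)**2) = -1180 - ((36 + 32) + 2500) = -1180 - (68 + 2500) = -1180 - 1*2568 = -1180 - 2568 = -3748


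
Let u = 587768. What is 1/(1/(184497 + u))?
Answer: 772265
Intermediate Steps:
1/(1/(184497 + u)) = 1/(1/(184497 + 587768)) = 1/(1/772265) = 772265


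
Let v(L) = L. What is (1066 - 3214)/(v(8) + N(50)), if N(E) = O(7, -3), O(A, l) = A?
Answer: -716/5 ≈ -143.20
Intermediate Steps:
N(E) = 7
(1066 - 3214)/(v(8) + N(50)) = (1066 - 3214)/(8 + 7) = -2148/15 = -2148*1/15 = -716/5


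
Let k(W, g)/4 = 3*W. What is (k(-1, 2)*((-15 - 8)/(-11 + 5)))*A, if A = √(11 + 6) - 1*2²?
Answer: 184 - 46*√17 ≈ -5.6629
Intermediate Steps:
k(W, g) = 12*W (k(W, g) = 4*(3*W) = 12*W)
A = -4 + √17 (A = √17 - 1*4 = √17 - 4 = -4 + √17 ≈ 0.12311)
(k(-1, 2)*((-15 - 8)/(-11 + 5)))*A = ((12*(-1))*((-15 - 8)/(-11 + 5)))*(-4 + √17) = (-(-276)/(-6))*(-4 + √17) = (-(-276)*(-1)/6)*(-4 + √17) = (-12*23/6)*(-4 + √17) = -46*(-4 + √17) = 184 - 46*√17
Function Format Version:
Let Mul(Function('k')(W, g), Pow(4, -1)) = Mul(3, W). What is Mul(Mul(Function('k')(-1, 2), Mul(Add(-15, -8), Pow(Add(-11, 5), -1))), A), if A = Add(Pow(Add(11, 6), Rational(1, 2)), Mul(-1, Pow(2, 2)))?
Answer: Add(184, Mul(-46, Pow(17, Rational(1, 2)))) ≈ -5.6629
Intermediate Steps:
Function('k')(W, g) = Mul(12, W) (Function('k')(W, g) = Mul(4, Mul(3, W)) = Mul(12, W))
A = Add(-4, Pow(17, Rational(1, 2))) (A = Add(Pow(17, Rational(1, 2)), Mul(-1, 4)) = Add(Pow(17, Rational(1, 2)), -4) = Add(-4, Pow(17, Rational(1, 2))) ≈ 0.12311)
Mul(Mul(Function('k')(-1, 2), Mul(Add(-15, -8), Pow(Add(-11, 5), -1))), A) = Mul(Mul(Mul(12, -1), Mul(Add(-15, -8), Pow(Add(-11, 5), -1))), Add(-4, Pow(17, Rational(1, 2)))) = Mul(Mul(-12, Mul(-23, Pow(-6, -1))), Add(-4, Pow(17, Rational(1, 2)))) = Mul(Mul(-12, Mul(-23, Rational(-1, 6))), Add(-4, Pow(17, Rational(1, 2)))) = Mul(Mul(-12, Rational(23, 6)), Add(-4, Pow(17, Rational(1, 2)))) = Mul(-46, Add(-4, Pow(17, Rational(1, 2)))) = Add(184, Mul(-46, Pow(17, Rational(1, 2))))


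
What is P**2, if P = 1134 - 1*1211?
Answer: 5929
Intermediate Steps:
P = -77 (P = 1134 - 1211 = -77)
P**2 = (-77)**2 = 5929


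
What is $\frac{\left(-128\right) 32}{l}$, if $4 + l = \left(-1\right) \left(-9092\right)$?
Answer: $- \frac{32}{71} \approx -0.4507$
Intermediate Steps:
$l = 9088$ ($l = -4 - -9092 = -4 + 9092 = 9088$)
$\frac{\left(-128\right) 32}{l} = \frac{\left(-128\right) 32}{9088} = \left(-4096\right) \frac{1}{9088} = - \frac{32}{71}$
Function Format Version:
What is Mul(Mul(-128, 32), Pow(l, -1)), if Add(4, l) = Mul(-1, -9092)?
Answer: Rational(-32, 71) ≈ -0.45070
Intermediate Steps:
l = 9088 (l = Add(-4, Mul(-1, -9092)) = Add(-4, 9092) = 9088)
Mul(Mul(-128, 32), Pow(l, -1)) = Mul(Mul(-128, 32), Pow(9088, -1)) = Mul(-4096, Rational(1, 9088)) = Rational(-32, 71)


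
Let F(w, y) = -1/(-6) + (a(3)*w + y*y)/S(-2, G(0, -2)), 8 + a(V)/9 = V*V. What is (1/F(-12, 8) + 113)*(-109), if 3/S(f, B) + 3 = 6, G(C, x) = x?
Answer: -3238717/263 ≈ -12315.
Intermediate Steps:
S(f, B) = 1 (S(f, B) = 3/(-3 + 6) = 3/3 = 3*(⅓) = 1)
a(V) = -72 + 9*V² (a(V) = -72 + 9*(V*V) = -72 + 9*V²)
F(w, y) = ⅙ + y² + 9*w (F(w, y) = -1/(-6) + ((-72 + 9*3²)*w + y*y)/1 = -1*(-⅙) + ((-72 + 9*9)*w + y²)*1 = ⅙ + ((-72 + 81)*w + y²)*1 = ⅙ + (9*w + y²)*1 = ⅙ + (y² + 9*w)*1 = ⅙ + (y² + 9*w) = ⅙ + y² + 9*w)
(1/F(-12, 8) + 113)*(-109) = (1/(⅙ + 8² + 9*(-12)) + 113)*(-109) = (1/(⅙ + 64 - 108) + 113)*(-109) = (1/(-263/6) + 113)*(-109) = (-6/263 + 113)*(-109) = (29713/263)*(-109) = -3238717/263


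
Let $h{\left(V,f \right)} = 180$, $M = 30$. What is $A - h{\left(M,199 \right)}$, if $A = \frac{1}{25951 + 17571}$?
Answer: $- \frac{7833959}{43522} \approx -180.0$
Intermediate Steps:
$A = \frac{1}{43522} \approx 2.2977 \cdot 10^{-5}$
$A - h{\left(M,199 \right)} = \frac{1}{43522} - 180 = - \frac{7833959}{43522}$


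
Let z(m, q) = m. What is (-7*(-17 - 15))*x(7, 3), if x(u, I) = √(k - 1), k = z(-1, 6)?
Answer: 224*I*√2 ≈ 316.78*I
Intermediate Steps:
k = -1
x(u, I) = I*√2 (x(u, I) = √(-1 - 1) = √(-2) = I*√2)
(-7*(-17 - 15))*x(7, 3) = (-7*(-17 - 15))*(I*√2) = (-7*(-32))*(I*√2) = 224*(I*√2) = 224*I*√2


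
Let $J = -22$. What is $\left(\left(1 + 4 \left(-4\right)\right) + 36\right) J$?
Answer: $-462$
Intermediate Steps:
$\left(\left(1 + 4 \left(-4\right)\right) + 36\right) J = \left(\left(1 + 4 \left(-4\right)\right) + 36\right) \left(-22\right) = \left(\left(1 - 16\right) + 36\right) \left(-22\right) = \left(-15 + 36\right) \left(-22\right) = 21 \left(-22\right) = -462$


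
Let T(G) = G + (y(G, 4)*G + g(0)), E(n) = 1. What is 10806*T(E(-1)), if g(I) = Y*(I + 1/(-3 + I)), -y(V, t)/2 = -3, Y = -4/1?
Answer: 90050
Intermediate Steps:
Y = -4 (Y = -4*1 = -4)
y(V, t) = 6 (y(V, t) = -2*(-3) = 6)
g(I) = -4*I - 4/(-3 + I) (g(I) = -4*(I + 1/(-3 + I)) = -4*I - 4/(-3 + I))
T(G) = 4/3 + 7*G (T(G) = G + (6*G + 4*(-1 - 1*0**2 + 3*0)/(-3 + 0)) = G + (6*G + 4*(-1 - 1*0 + 0)/(-3)) = G + (6*G + 4*(-1/3)*(-1 + 0 + 0)) = G + (6*G + 4*(-1/3)*(-1)) = G + (6*G + 4/3) = G + (4/3 + 6*G) = 4/3 + 7*G)
10806*T(E(-1)) = 10806*(4/3 + 7*1) = 10806*(4/3 + 7) = 10806*(25/3) = 90050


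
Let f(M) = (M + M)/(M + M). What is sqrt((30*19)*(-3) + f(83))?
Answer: I*sqrt(1709) ≈ 41.34*I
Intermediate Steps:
f(M) = 1 (f(M) = (2*M)/((2*M)) = (2*M)*(1/(2*M)) = 1)
sqrt((30*19)*(-3) + f(83)) = sqrt((30*19)*(-3) + 1) = sqrt(570*(-3) + 1) = sqrt(-1710 + 1) = sqrt(-1709) = I*sqrt(1709)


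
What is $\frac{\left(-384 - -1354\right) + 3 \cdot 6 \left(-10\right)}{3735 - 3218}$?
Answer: $\frac{790}{517} \approx 1.528$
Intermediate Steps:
$\frac{\left(-384 - -1354\right) + 3 \cdot 6 \left(-10\right)}{3735 - 3218} = \frac{\left(-384 + 1354\right) + 18 \left(-10\right)}{517} = \left(970 - 180\right) \frac{1}{517} = 790 \cdot \frac{1}{517} = \frac{790}{517}$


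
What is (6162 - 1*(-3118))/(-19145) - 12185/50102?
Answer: -139645677/191840558 ≈ -0.72793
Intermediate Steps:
(6162 - 1*(-3118))/(-19145) - 12185/50102 = (6162 + 3118)*(-1/19145) - 12185*1/50102 = 9280*(-1/19145) - 12185/50102 = -1856/3829 - 12185/50102 = -139645677/191840558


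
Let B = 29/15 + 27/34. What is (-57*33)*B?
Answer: -872157/170 ≈ -5130.3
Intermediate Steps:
B = 1391/510 (B = 29*(1/15) + 27*(1/34) = 29/15 + 27/34 = 1391/510 ≈ 2.7275)
(-57*33)*B = -57*33*(1391/510) = -1881*1391/510 = -872157/170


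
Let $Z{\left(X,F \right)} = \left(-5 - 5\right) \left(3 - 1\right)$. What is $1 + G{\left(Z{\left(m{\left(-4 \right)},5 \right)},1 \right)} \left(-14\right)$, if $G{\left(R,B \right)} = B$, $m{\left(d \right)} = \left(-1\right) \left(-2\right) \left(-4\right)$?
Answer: $-13$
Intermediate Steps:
$m{\left(d \right)} = -8$ ($m{\left(d \right)} = 2 \left(-4\right) = -8$)
$Z{\left(X,F \right)} = -20$ ($Z{\left(X,F \right)} = \left(-10\right) 2 = -20$)
$1 + G{\left(Z{\left(m{\left(-4 \right)},5 \right)},1 \right)} \left(-14\right) = 1 + 1 \left(-14\right) = 1 - 14 = -13$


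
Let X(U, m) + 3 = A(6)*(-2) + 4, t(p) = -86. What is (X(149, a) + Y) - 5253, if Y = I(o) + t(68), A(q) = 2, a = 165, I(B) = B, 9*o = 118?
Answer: -47960/9 ≈ -5328.9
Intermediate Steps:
o = 118/9 (o = (⅑)*118 = 118/9 ≈ 13.111)
X(U, m) = -3 (X(U, m) = -3 + (2*(-2) + 4) = -3 + (-4 + 4) = -3 + 0 = -3)
Y = -656/9 (Y = 118/9 - 86 = -656/9 ≈ -72.889)
(X(149, a) + Y) - 5253 = (-3 - 656/9) - 5253 = -683/9 - 5253 = -47960/9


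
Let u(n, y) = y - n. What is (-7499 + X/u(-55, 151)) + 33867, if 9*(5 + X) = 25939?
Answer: 24456083/927 ≈ 26382.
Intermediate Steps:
X = 25894/9 (X = -5 + (⅑)*25939 = -5 + 25939/9 = 25894/9 ≈ 2877.1)
(-7499 + X/u(-55, 151)) + 33867 = (-7499 + 25894/(9*(151 - 1*(-55)))) + 33867 = (-7499 + 25894/(9*(151 + 55))) + 33867 = (-7499 + (25894/9)/206) + 33867 = (-7499 + (25894/9)*(1/206)) + 33867 = (-7499 + 12947/927) + 33867 = -6938626/927 + 33867 = 24456083/927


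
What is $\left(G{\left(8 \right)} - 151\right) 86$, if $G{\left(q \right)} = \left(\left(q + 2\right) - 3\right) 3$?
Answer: $-11180$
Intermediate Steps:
$G{\left(q \right)} = -3 + 3 q$ ($G{\left(q \right)} = \left(\left(2 + q\right) - 3\right) 3 = \left(-1 + q\right) 3 = -3 + 3 q$)
$\left(G{\left(8 \right)} - 151\right) 86 = \left(\left(-3 + 3 \cdot 8\right) - 151\right) 86 = \left(\left(-3 + 24\right) - 151\right) 86 = \left(21 - 151\right) 86 = \left(-130\right) 86 = -11180$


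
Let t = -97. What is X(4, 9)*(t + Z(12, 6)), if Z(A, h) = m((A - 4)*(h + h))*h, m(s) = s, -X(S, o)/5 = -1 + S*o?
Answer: -83825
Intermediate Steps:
X(S, o) = 5 - 5*S*o (X(S, o) = -5*(-1 + S*o) = 5 - 5*S*o)
Z(A, h) = 2*h**2*(-4 + A) (Z(A, h) = ((A - 4)*(h + h))*h = ((-4 + A)*(2*h))*h = (2*h*(-4 + A))*h = 2*h**2*(-4 + A))
X(4, 9)*(t + Z(12, 6)) = (5 - 5*4*9)*(-97 + 2*6**2*(-4 + 12)) = (5 - 180)*(-97 + 2*36*8) = -175*(-97 + 576) = -175*479 = -83825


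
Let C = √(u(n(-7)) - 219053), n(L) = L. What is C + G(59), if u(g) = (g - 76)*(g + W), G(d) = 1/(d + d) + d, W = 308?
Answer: 6963/118 + 494*I ≈ 59.008 + 494.0*I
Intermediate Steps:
G(d) = d + 1/(2*d) (G(d) = 1/(2*d) + d = d + 1/(2*d))
u(g) = (-76 + g)*(308 + g) (u(g) = (g - 76)*(g + 308) = (-76 + g)*(308 + g))
C = 494*I (C = √((-23408 + (-7)² + 232*(-7)) - 219053) = √((-23408 + 49 - 1624) - 219053) = √(-24983 - 219053) = √(-244036) = 494*I ≈ 494.0*I)
C + G(59) = 494*I + (59 + (½)/59) = 494*I + (59 + (½)*(1/59)) = 494*I + (59 + 1/118) = 494*I + 6963/118 = 6963/118 + 494*I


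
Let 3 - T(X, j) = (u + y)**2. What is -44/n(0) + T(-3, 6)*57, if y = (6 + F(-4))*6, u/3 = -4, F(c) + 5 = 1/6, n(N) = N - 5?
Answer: -6226/5 ≈ -1245.2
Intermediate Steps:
n(N) = -5 + N
F(c) = -29/6 (F(c) = -5 + 1/6 = -29/6)
u = -12 (u = 3*(-4) = -12)
y = 7 (y = (6 - 29/6)*6 = (7/6)*6 = 7)
T(X, j) = -22 (T(X, j) = 3 - (-12 + 7)**2 = 3 - 1*(-5)**2 = 3 - 1*25 = 3 - 25 = -22)
-44/n(0) + T(-3, 6)*57 = -44/(-5 + 0) - 22*57 = -44/(-5) - 1254 = -44*(-1/5) - 1254 = 44/5 - 1254 = -6226/5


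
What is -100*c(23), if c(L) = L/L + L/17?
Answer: -4000/17 ≈ -235.29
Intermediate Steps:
c(L) = 1 + L/17 (c(L) = 1 + L*(1/17) = 1 + L/17)
-100*c(23) = -100*(1 + (1/17)*23) = -100*(1 + 23/17) = -100*40/17 = -4000/17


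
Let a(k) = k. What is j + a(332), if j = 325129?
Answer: 325461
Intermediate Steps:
j + a(332) = 325129 + 332 = 325461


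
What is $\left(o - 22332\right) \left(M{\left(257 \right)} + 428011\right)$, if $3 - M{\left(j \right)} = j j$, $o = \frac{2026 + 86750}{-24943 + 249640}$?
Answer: $- \frac{605428043591340}{74899} \approx -8.0833 \cdot 10^{9}$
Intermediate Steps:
$o = \frac{29592}{74899}$ ($o = \frac{88776}{224697} = 88776 \cdot \frac{1}{224697} = \frac{29592}{74899} \approx 0.39509$)
$M{\left(j \right)} = 3 - j^{2}$ ($M{\left(j \right)} = 3 - j j = 3 - j^{2}$)
$\left(o - 22332\right) \left(M{\left(257 \right)} + 428011\right) = \left(\frac{29592}{74899} - 22332\right) \left(\left(3 - 257^{2}\right) + 428011\right) = - \frac{1672614876 \left(\left(3 - 66049\right) + 428011\right)}{74899} = - \frac{1672614876 \left(-66046 + 428011\right)}{74899} = \left(- \frac{1672614876}{74899}\right) 361965 = - \frac{605428043591340}{74899}$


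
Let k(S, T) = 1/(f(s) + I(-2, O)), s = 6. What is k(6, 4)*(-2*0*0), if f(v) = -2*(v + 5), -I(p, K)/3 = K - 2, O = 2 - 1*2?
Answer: 0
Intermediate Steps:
O = 0 (O = 2 - 2 = 0)
I(p, K) = 6 - 3*K (I(p, K) = -3*(K - 2) = -3*(-2 + K) = 6 - 3*K)
f(v) = -10 - 2*v (f(v) = -2*(5 + v) = -10 - 2*v)
k(S, T) = -1/16 (k(S, T) = 1/((-10 - 2*6) + (6 - 3*0)) = 1/((-10 - 12) + (6 + 0)) = 1/(-22 + 6) = 1/(-16) = -1/16)
k(6, 4)*(-2*0*0) = -(-2*0)*0/16 = -0*0 = -1/16*0 = 0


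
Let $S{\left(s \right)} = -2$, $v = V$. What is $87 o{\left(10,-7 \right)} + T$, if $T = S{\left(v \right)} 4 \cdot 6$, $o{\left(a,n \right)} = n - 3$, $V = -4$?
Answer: $-918$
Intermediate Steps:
$v = -4$
$o{\left(a,n \right)} = -3 + n$
$T = -48$ ($T = \left(-2\right) 4 \cdot 6 = \left(-8\right) 6 = -48$)
$87 o{\left(10,-7 \right)} + T = 87 \left(-3 - 7\right) - 48 = 87 \left(-10\right) - 48 = -870 - 48 = -918$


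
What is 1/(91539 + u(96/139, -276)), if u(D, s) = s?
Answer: 1/91263 ≈ 1.0957e-5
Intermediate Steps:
1/(91539 + u(96/139, -276)) = 1/(91539 - 276) = 1/91263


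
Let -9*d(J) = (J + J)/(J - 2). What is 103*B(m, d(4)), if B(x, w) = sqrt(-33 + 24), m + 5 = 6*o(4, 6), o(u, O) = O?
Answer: 309*I ≈ 309.0*I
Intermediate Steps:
m = 31 (m = -5 + 6*6 = -5 + 36 = 31)
d(J) = -2*J/(9*(-2 + J)) (d(J) = -(J + J)/(9*(J - 2)) = -2*J/(9*(-2 + J)))
B(x, w) = 3*I (B(x, w) = sqrt(-9) = 3*I)
103*B(m, d(4)) = 103*(3*I) = 309*I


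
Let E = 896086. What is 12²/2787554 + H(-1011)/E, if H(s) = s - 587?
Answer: -1081368727/624472028411 ≈ -0.0017317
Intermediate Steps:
H(s) = -587 + s
12²/2787554 + H(-1011)/E = 12²/2787554 + (-587 - 1011)/896086 = 144*(1/2787554) - 1598*1/896086 = 72/1393777 - 799/448043 = -1081368727/624472028411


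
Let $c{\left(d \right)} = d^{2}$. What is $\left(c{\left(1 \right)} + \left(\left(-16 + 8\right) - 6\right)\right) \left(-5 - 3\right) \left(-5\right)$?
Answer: $-520$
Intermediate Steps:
$\left(c{\left(1 \right)} + \left(\left(-16 + 8\right) - 6\right)\right) \left(-5 - 3\right) \left(-5\right) = \left(1^{2} + \left(\left(-16 + 8\right) - 6\right)\right) \left(-5 - 3\right) \left(-5\right) = \left(1 - 14\right) \left(\left(-8\right) \left(-5\right)\right) = \left(1 - 14\right) 40 = \left(-13\right) 40 = -520$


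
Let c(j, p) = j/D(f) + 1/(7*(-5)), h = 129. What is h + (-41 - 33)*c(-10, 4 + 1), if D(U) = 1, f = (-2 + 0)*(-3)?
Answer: 30489/35 ≈ 871.11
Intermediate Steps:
f = 6 (f = -2*(-3) = 6)
c(j, p) = -1/35 + j (c(j, p) = j/1 + 1/(7*(-5)) = j*1 + (1/7)*(-1/5) = j - 1/35 = -1/35 + j)
h + (-41 - 33)*c(-10, 4 + 1) = 129 + (-41 - 33)*(-1/35 - 10) = 129 - 74*(-351/35) = 129 + 25974/35 = 30489/35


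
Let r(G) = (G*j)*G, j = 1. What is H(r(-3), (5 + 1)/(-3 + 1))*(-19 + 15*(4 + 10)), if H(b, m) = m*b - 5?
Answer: -6112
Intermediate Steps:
r(G) = G**2 (r(G) = (G*1)*G = G*G = G**2)
H(b, m) = -5 + b*m (H(b, m) = b*m - 5 = -5 + b*m)
H(r(-3), (5 + 1)/(-3 + 1))*(-19 + 15*(4 + 10)) = (-5 + (-3)**2*((5 + 1)/(-3 + 1)))*(-19 + 15*(4 + 10)) = (-5 + 9*(6/(-2)))*(-19 + 15*14) = (-5 + 9*(6*(-1/2)))*(-19 + 210) = (-5 + 9*(-3))*191 = (-5 - 27)*191 = -32*191 = -6112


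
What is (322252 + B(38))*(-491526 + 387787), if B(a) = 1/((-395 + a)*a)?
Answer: -453512739589309/13566 ≈ -3.3430e+10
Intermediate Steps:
B(a) = 1/(a*(-395 + a))
(322252 + B(38))*(-491526 + 387787) = (322252 + 1/(38*(-395 + 38)))*(-491526 + 387787) = (322252 + (1/38)/(-357))*(-103739) = (322252 + (1/38)*(-1/357))*(-103739) = (322252 - 1/13566)*(-103739) = (4371670631/13566)*(-103739) = -453512739589309/13566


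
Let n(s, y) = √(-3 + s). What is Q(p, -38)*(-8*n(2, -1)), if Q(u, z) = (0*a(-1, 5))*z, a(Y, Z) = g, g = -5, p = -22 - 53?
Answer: 0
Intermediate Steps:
p = -75
a(Y, Z) = -5
Q(u, z) = 0 (Q(u, z) = (0*(-5))*z = 0*z = 0)
Q(p, -38)*(-8*n(2, -1)) = 0*(-8*√(-3 + 2)) = 0*(-8*I) = 0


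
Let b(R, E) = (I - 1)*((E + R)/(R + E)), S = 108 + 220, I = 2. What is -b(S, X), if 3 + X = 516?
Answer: -1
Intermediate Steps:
X = 513 (X = -3 + 516 = 513)
S = 328
b(R, E) = 1 (b(R, E) = (2 - 1)*((E + R)/(R + E)) = 1*((E + R)/(E + R)) = 1*1 = 1)
-b(S, X) = -1*1 = -1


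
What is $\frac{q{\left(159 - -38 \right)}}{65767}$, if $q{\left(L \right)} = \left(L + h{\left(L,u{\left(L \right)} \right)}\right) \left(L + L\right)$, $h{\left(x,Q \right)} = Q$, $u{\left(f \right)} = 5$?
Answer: $\frac{79588}{65767} \approx 1.2102$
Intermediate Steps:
$q{\left(L \right)} = 2 L \left(5 + L\right)$ ($q{\left(L \right)} = \left(L + 5\right) \left(L + L\right) = \left(5 + L\right) 2 L = 2 L \left(5 + L\right)$)
$\frac{q{\left(159 - -38 \right)}}{65767} = \frac{2 \left(159 - -38\right) \left(5 + \left(159 - -38\right)\right)}{65767} = 2 \left(159 + 38\right) \left(5 + \left(159 + 38\right)\right) \frac{1}{65767} = 2 \cdot 197 \left(5 + 197\right) \frac{1}{65767} = 2 \cdot 197 \cdot 202 \cdot \frac{1}{65767} = 79588 \cdot \frac{1}{65767} = \frac{79588}{65767}$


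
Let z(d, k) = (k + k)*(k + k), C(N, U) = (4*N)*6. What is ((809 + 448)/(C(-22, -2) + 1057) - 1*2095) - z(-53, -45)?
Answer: -5391898/529 ≈ -10193.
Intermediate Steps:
C(N, U) = 24*N
z(d, k) = 4*k² (z(d, k) = (2*k)*(2*k) = 4*k²)
((809 + 448)/(C(-22, -2) + 1057) - 1*2095) - z(-53, -45) = ((809 + 448)/(24*(-22) + 1057) - 1*2095) - 4*(-45)² = (1257/(-528 + 1057) - 2095) - 4*2025 = (1257/529 - 2095) - 1*8100 = (1257*(1/529) - 2095) - 8100 = (1257/529 - 2095) - 8100 = -1106998/529 - 8100 = -5391898/529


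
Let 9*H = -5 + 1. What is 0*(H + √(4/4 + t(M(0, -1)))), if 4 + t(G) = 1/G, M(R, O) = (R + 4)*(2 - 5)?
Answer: 0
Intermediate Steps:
M(R, O) = -12 - 3*R (M(R, O) = (4 + R)*(-3) = -12 - 3*R)
t(G) = -4 + 1/G
H = -4/9 (H = (-5 + 1)/9 = (⅑)*(-4) = -4/9 ≈ -0.44444)
0*(H + √(4/4 + t(M(0, -1)))) = 0*(-4/9 + √(4/4 + (-4 + 1/(-12 - 3*0)))) = 0*(-4/9 + √(4*(¼) + (-4 + 1/(-12 + 0)))) = 0*(-4/9 + √(1 + (-4 + 1/(-12)))) = 0*(-4/9 + √(1 + (-4 - 1/12))) = 0*(-4/9 + √(1 - 49/12)) = 0*(-4/9 + √(-37/12)) = 0*(-4/9 + I*√111/6) = 0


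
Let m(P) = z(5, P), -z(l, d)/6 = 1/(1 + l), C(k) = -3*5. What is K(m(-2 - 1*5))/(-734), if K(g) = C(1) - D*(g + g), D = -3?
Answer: 21/734 ≈ 0.028610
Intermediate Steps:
C(k) = -15
z(l, d) = -6/(1 + l)
m(P) = -1 (m(P) = -6/(1 + 5) = -6/6 = -6*⅙ = -1)
K(g) = -15 + 6*g (K(g) = -15 - (-3)*(g + g) = -15 - (-3)*2*g = -15 - (-6)*g = -15 + 6*g)
K(m(-2 - 1*5))/(-734) = (-15 + 6*(-1))/(-734) = (-15 - 6)*(-1/734) = -21*(-1/734) = 21/734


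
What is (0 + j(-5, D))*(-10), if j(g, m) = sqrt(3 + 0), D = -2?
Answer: -10*sqrt(3) ≈ -17.320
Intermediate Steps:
j(g, m) = sqrt(3)
(0 + j(-5, D))*(-10) = (0 + sqrt(3))*(-10) = sqrt(3)*(-10) = -10*sqrt(3)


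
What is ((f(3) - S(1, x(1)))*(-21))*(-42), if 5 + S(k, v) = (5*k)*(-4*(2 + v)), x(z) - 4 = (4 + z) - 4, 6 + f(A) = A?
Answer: 125244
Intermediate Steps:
f(A) = -6 + A
x(z) = 4 + z (x(z) = 4 + ((4 + z) - 4) = 4 + z)
S(k, v) = -5 + 5*k*(-8 - 4*v) (S(k, v) = -5 + (5*k)*(-4*(2 + v)) = -5 + (5*k)*(-8 - 4*v) = -5 + 5*k*(-8 - 4*v))
((f(3) - S(1, x(1)))*(-21))*(-42) = (((-6 + 3) - (-5 - 40*1 - 20*1*(4 + 1)))*(-21))*(-42) = ((-3 - (-5 - 40 - 20*1*5))*(-21))*(-42) = ((-3 - (-5 - 40 - 100))*(-21))*(-42) = ((-3 - 1*(-145))*(-21))*(-42) = ((-3 + 145)*(-21))*(-42) = (142*(-21))*(-42) = -2982*(-42) = 125244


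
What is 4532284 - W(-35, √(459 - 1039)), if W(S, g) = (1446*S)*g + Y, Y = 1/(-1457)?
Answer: 6603537789/1457 + 101220*I*√145 ≈ 4.5323e+6 + 1.2189e+6*I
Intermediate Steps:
Y = -1/1457 ≈ -0.00068634
W(S, g) = -1/1457 + 1446*S*g (W(S, g) = (1446*S)*g - 1/1457 = 1446*S*g - 1/1457 = -1/1457 + 1446*S*g)
4532284 - W(-35, √(459 - 1039)) = 4532284 - (-1/1457 + 1446*(-35)*√(459 - 1039)) = 4532284 - (-1/1457 + 1446*(-35)*√(-580)) = 4532284 - (-1/1457 + 1446*(-35)*(2*I*√145)) = 4532284 - (-1/1457 - 101220*I*√145) = 4532284 + (1/1457 + 101220*I*√145) = 6603537789/1457 + 101220*I*√145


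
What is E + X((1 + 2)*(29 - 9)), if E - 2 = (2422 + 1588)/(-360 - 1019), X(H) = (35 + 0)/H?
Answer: -5371/16548 ≈ -0.32457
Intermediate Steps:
X(H) = 35/H
E = -1252/1379 (E = 2 + (2422 + 1588)/(-360 - 1019) = 2 + 4010/(-1379) = 2 + 4010*(-1/1379) = 2 - 4010/1379 = -1252/1379 ≈ -0.90790)
E + X((1 + 2)*(29 - 9)) = -1252/1379 + 35/(((1 + 2)*(29 - 9))) = -1252/1379 + 35/((3*20)) = -1252/1379 + 35/60 = -1252/1379 + 35*(1/60) = -1252/1379 + 7/12 = -5371/16548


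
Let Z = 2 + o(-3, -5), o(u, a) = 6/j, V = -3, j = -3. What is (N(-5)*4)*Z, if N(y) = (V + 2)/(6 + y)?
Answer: 0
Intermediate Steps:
o(u, a) = -2 (o(u, a) = 6/(-3) = 6*(-⅓) = -2)
N(y) = -1/(6 + y) (N(y) = (-3 + 2)/(6 + y) = -1/(6 + y))
Z = 0 (Z = 2 - 2 = 0)
(N(-5)*4)*Z = (-1/(6 - 5)*4)*0 = (-1/1*4)*0 = (-1*1*4)*0 = -1*4*0 = -4*0 = 0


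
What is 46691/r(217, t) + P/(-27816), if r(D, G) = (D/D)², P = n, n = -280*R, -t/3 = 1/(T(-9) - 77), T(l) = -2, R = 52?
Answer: 162346427/3477 ≈ 46692.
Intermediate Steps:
t = 3/79 (t = -3/(-2 - 77) = -3/(-79) = -3*(-1/79) = 3/79 ≈ 0.037975)
n = -14560 (n = -280*52 = -14560)
P = -14560
r(D, G) = 1 (r(D, G) = 1² = 1)
46691/r(217, t) + P/(-27816) = 46691/1 - 14560/(-27816) = 46691*1 - 14560*(-1/27816) = 46691 + 1820/3477 = 162346427/3477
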